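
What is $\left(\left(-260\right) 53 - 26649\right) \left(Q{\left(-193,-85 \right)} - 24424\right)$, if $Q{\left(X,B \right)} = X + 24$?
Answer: $994270397$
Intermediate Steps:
$Q{\left(X,B \right)} = 24 + X$
$\left(\left(-260\right) 53 - 26649\right) \left(Q{\left(-193,-85 \right)} - 24424\right) = \left(\left(-260\right) 53 - 26649\right) \left(\left(24 - 193\right) - 24424\right) = \left(-13780 - 26649\right) \left(-169 - 24424\right) = \left(-40429\right) \left(-24593\right) = 994270397$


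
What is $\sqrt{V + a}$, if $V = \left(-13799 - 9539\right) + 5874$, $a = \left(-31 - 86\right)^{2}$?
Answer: $5 i \sqrt{151} \approx 61.441 i$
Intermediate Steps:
$a = 13689$ ($a = \left(-117\right)^{2} = 13689$)
$V = -17464$ ($V = -23338 + 5874 = -17464$)
$\sqrt{V + a} = \sqrt{-17464 + 13689} = \sqrt{-3775} = 5 i \sqrt{151}$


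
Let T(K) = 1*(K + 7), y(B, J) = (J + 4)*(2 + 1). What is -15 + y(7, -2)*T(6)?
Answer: 63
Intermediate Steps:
y(B, J) = 12 + 3*J (y(B, J) = (4 + J)*3 = 12 + 3*J)
T(K) = 7 + K (T(K) = 1*(7 + K) = 7 + K)
-15 + y(7, -2)*T(6) = -15 + (12 + 3*(-2))*(7 + 6) = -15 + (12 - 6)*13 = -15 + 6*13 = -15 + 78 = 63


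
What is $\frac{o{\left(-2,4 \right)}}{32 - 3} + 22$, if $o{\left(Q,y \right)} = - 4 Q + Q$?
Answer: $\frac{644}{29} \approx 22.207$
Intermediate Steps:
$o{\left(Q,y \right)} = - 3 Q$
$\frac{o{\left(-2,4 \right)}}{32 - 3} + 22 = \frac{\left(-3\right) \left(-2\right)}{32 - 3} + 22 = \frac{6}{29} + 22 = \frac{644}{29}$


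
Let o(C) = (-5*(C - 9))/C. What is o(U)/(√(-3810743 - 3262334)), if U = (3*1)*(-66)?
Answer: 115*I*√7073077/155607694 ≈ 0.0019655*I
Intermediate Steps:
U = -198 (U = 3*(-66) = -198)
o(C) = (45 - 5*C)/C (o(C) = (-5*(-9 + C))/C = (45 - 5*C)/C)
o(U)/(√(-3810743 - 3262334)) = (-5 + 45/(-198))/(√(-3810743 - 3262334)) = (-5 + 45*(-1/198))/(√(-7073077)) = (-5 - 5/22)/((I*√7073077)) = -(-115)*I*√7073077/155607694 = 115*I*√7073077/155607694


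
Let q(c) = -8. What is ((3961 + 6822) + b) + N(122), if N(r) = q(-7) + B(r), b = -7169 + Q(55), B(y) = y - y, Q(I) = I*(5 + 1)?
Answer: 3936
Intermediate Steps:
Q(I) = 6*I (Q(I) = I*6 = 6*I)
B(y) = 0
b = -6839 (b = -7169 + 6*55 = -7169 + 330 = -6839)
N(r) = -8 (N(r) = -8 + 0 = -8)
((3961 + 6822) + b) + N(122) = ((3961 + 6822) - 6839) - 8 = (10783 - 6839) - 8 = 3944 - 8 = 3936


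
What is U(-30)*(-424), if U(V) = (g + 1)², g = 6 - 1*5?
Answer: -1696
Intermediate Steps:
g = 1 (g = 6 - 5 = 1)
U(V) = 4 (U(V) = (1 + 1)² = 2² = 4)
U(-30)*(-424) = 4*(-424) = -1696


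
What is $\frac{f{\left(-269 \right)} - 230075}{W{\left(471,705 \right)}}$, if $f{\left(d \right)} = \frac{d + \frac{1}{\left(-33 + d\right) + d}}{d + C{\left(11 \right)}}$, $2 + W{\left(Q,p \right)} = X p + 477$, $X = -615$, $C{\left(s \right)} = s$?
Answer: $\frac{225960235}{425356172} \approx 0.53123$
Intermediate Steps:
$W{\left(Q,p \right)} = 475 - 615 p$ ($W{\left(Q,p \right)} = -2 - \left(-477 + 615 p\right) = 475 - 615 p$)
$f{\left(d \right)} = \frac{d + \frac{1}{-33 + 2 d}}{11 + d}$ ($f{\left(d \right)} = \frac{d + \frac{1}{\left(-33 + d\right) + d}}{d + 11} = \frac{d + \frac{1}{-33 + 2 d}}{11 + d}$)
$\frac{f{\left(-269 \right)} - 230075}{W{\left(471,705 \right)}} = \frac{\frac{1 - -8877 + 2 \left(-269\right)^{2}}{-363 - -2959 + 2 \left(-269\right)^{2}} - 230075}{475 - 433575} = \frac{\frac{1 + 8877 + 2 \cdot 72361}{-363 + 2959 + 2 \cdot 72361} - 230075}{475 - 433575} = \frac{\frac{1 + 8877 + 144722}{-363 + 2959 + 144722} - 230075}{-433100} = \left(\frac{1}{147318} \cdot 153600 - 230075\right) \left(- \frac{1}{433100}\right) = \left(\frac{25600}{24553} - 230075\right) \left(- \frac{1}{433100}\right) = \left(- \frac{5649005875}{24553}\right) \left(- \frac{1}{433100}\right) = \frac{225960235}{425356172}$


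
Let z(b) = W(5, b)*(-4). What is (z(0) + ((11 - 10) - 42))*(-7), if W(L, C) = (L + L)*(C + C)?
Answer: 287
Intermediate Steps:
W(L, C) = 4*C*L (W(L, C) = (2*L)*(2*C) = 4*C*L)
z(b) = -80*b (z(b) = (4*b*5)*(-4) = (20*b)*(-4) = -80*b)
(z(0) + ((11 - 10) - 42))*(-7) = (-80*0 + ((11 - 10) - 42))*(-7) = (0 + (1 - 42))*(-7) = (0 - 41)*(-7) = -41*(-7) = 287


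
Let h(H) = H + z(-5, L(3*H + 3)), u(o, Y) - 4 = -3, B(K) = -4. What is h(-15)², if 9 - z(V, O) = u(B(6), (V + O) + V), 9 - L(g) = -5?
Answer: 49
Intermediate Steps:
u(o, Y) = 1 (u(o, Y) = 4 - 3 = 1)
L(g) = 14 (L(g) = 9 - 1*(-5) = 9 + 5 = 14)
z(V, O) = 8 (z(V, O) = 9 - 1*1 = 9 - 1 = 8)
h(H) = 8 + H (h(H) = H + 8 = 8 + H)
h(-15)² = (8 - 15)² = (-7)² = 49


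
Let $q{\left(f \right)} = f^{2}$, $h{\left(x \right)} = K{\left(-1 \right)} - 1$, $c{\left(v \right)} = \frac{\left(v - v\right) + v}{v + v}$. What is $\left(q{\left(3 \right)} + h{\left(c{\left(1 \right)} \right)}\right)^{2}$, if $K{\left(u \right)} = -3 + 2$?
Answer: $49$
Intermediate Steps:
$K{\left(u \right)} = -1$
$c{\left(v \right)} = \frac{1}{2}$ ($c{\left(v \right)} = \frac{0 + v}{2 v} = v \frac{1}{2 v} = \frac{1}{2}$)
$h{\left(x \right)} = -2$ ($h{\left(x \right)} = -1 - 1 = -2$)
$\left(q{\left(3 \right)} + h{\left(c{\left(1 \right)} \right)}\right)^{2} = \left(3^{2} - 2\right)^{2} = \left(9 - 2\right)^{2} = 7^{2} = 49$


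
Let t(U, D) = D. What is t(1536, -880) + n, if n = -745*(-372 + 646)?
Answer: -205010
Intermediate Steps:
n = -204130 (n = -745*274 = -204130)
t(1536, -880) + n = -880 - 204130 = -205010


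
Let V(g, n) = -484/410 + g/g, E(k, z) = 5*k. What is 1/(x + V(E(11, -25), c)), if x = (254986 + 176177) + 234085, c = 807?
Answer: 205/136375803 ≈ 1.5032e-6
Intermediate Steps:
V(g, n) = -37/205 (V(g, n) = -484*1/410 + 1 = -242/205 + 1 = -37/205)
x = 665248 (x = 431163 + 234085 = 665248)
1/(x + V(E(11, -25), c)) = 1/(665248 - 37/205) = 1/(136375803/205) = 205/136375803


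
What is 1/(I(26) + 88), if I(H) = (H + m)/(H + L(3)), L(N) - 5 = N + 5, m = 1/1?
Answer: 13/1153 ≈ 0.011275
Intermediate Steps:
m = 1 (m = 1*1 = 1)
L(N) = 10 + N (L(N) = 5 + (N + 5) = 5 + (5 + N) = 10 + N)
I(H) = (1 + H)/(13 + H) (I(H) = (H + 1)/(H + (10 + 3)) = (1 + H)/(H + 13) = (1 + H)/(13 + H))
1/(I(26) + 88) = 1/((1 + 26)/(13 + 26) + 88) = 1/(27/39 + 88) = 1/((1/39)*27 + 88) = 1/(9/13 + 88) = 1/(1153/13) = 13/1153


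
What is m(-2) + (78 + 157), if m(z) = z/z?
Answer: 236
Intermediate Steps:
m(z) = 1
m(-2) + (78 + 157) = 1 + (78 + 157) = 1 + 235 = 236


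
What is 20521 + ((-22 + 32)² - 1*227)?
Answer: 20394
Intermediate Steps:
20521 + ((-22 + 32)² - 1*227) = 20521 + (10² - 227) = 20521 + (100 - 227) = 20521 - 127 = 20394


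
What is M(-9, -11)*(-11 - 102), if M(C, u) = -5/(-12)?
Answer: -565/12 ≈ -47.083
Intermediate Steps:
M(C, u) = 5/12 (M(C, u) = -5*(-1/12) = 5/12)
M(-9, -11)*(-11 - 102) = 5*(-11 - 102)/12 = (5/12)*(-113) = -565/12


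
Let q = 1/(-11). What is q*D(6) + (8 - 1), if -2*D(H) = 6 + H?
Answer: 83/11 ≈ 7.5455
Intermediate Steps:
D(H) = -3 - H/2 (D(H) = -(6 + H)/2 = -3 - H/2)
q = -1/11 ≈ -0.090909
q*D(6) + (8 - 1) = -(-3 - ½*6)/11 + (8 - 1) = -(-3 - 3)/11 + 7 = -1/11*(-6) + 7 = 6/11 + 7 = 83/11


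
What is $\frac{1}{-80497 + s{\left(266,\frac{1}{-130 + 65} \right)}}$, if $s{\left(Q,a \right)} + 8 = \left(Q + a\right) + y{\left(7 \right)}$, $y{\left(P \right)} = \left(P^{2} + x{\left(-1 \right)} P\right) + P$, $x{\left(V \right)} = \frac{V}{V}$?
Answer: $- \frac{65}{5211441} \approx -1.2473 \cdot 10^{-5}$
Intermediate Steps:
$x{\left(V \right)} = 1$
$y{\left(P \right)} = P^{2} + 2 P$ ($y{\left(P \right)} = \left(P^{2} + 1 P\right) + P = \left(P^{2} + P\right) + P = \left(P + P^{2}\right) + P = P^{2} + 2 P$)
$s{\left(Q,a \right)} = 55 + Q + a$ ($s{\left(Q,a \right)} = -8 + \left(\left(Q + a\right) + 7 \left(2 + 7\right)\right) = -8 + \left(\left(Q + a\right) + 7 \cdot 9\right) = -8 + \left(\left(Q + a\right) + 63\right) = -8 + \left(63 + Q + a\right) = 55 + Q + a$)
$\frac{1}{-80497 + s{\left(266,\frac{1}{-130 + 65} \right)}} = \frac{1}{-80497 + \left(55 + 266 + \frac{1}{-130 + 65}\right)} = \frac{1}{-80497 + \left(55 + 266 + \frac{1}{-65}\right)} = \frac{1}{-80497 + \left(55 + 266 - \frac{1}{65}\right)} = \frac{1}{-80497 + \frac{20864}{65}} = \frac{1}{- \frac{5211441}{65}} = - \frac{65}{5211441}$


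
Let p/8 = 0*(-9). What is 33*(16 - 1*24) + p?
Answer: -264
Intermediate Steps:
p = 0 (p = 8*(0*(-9)) = 8*0 = 0)
33*(16 - 1*24) + p = 33*(16 - 1*24) + 0 = 33*(16 - 24) + 0 = 33*(-8) + 0 = -264 + 0 = -264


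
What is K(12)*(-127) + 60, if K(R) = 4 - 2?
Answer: -194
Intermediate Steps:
K(R) = 2
K(12)*(-127) + 60 = 2*(-127) + 60 = -254 + 60 = -194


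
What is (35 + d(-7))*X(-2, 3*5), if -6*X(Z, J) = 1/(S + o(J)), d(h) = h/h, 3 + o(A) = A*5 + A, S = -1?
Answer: -3/43 ≈ -0.069767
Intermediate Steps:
o(A) = -3 + 6*A (o(A) = -3 + (A*5 + A) = -3 + (5*A + A) = -3 + 6*A)
d(h) = 1
X(Z, J) = -1/(6*(-4 + 6*J)) (X(Z, J) = -1/(6*(-1 + (-3 + 6*J))) = -1/(6*(-4 + 6*J)))
(35 + d(-7))*X(-2, 3*5) = (35 + 1)*(-1/(-24 + 36*(3*5))) = 36*(-1/(-24 + 36*15)) = 36*(-1/(-24 + 540)) = 36*(-1/516) = -3/43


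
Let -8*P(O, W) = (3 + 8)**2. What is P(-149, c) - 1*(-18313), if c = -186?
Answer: 146383/8 ≈ 18298.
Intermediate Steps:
P(O, W) = -121/8 (P(O, W) = -(3 + 8)**2/8 = -1/8*11**2 = -1/8*121 = -121/8)
P(-149, c) - 1*(-18313) = -121/8 - 1*(-18313) = -121/8 + 18313 = 146383/8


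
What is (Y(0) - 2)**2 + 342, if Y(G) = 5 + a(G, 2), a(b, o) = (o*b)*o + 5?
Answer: 406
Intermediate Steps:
a(b, o) = 5 + b*o**2 (a(b, o) = (b*o)*o + 5 = b*o**2 + 5 = 5 + b*o**2)
Y(G) = 10 + 4*G (Y(G) = 5 + (5 + G*2**2) = 5 + (5 + G*4) = 5 + (5 + 4*G) = 10 + 4*G)
(Y(0) - 2)**2 + 342 = ((10 + 4*0) - 2)**2 + 342 = ((10 + 0) - 2)**2 + 342 = (10 - 2)**2 + 342 = 8**2 + 342 = 64 + 342 = 406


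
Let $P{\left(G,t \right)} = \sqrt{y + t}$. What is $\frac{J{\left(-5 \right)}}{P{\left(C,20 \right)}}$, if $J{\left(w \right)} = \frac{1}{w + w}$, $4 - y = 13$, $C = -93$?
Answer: $- \frac{\sqrt{11}}{110} \approx -0.030151$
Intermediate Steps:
$y = -9$ ($y = 4 - 13 = -9$)
$J{\left(w \right)} = \frac{1}{2 w}$
$P{\left(G,t \right)} = \sqrt{-9 + t}$
$\frac{J{\left(-5 \right)}}{P{\left(C,20 \right)}} = \frac{\frac{1}{2} \frac{1}{-5}}{\sqrt{-9 + 20}} = \frac{\frac{1}{2} \left(- \frac{1}{5}\right)}{\sqrt{11}} = \frac{\sqrt{11}}{11} \left(- \frac{1}{10}\right) = - \frac{\sqrt{11}}{110}$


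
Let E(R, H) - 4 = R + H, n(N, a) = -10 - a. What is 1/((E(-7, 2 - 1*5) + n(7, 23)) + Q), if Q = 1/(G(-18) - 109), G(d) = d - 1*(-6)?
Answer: -121/4720 ≈ -0.025636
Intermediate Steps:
G(d) = 6 + d (G(d) = d + 6 = 6 + d)
E(R, H) = 4 + H + R (E(R, H) = 4 + (R + H) = 4 + (H + R) = 4 + H + R)
Q = -1/121 (Q = 1/((6 - 18) - 109) = 1/(-12 - 109) = 1/(-121) = -1/121 ≈ -0.0082645)
1/((E(-7, 2 - 1*5) + n(7, 23)) + Q) = 1/(((4 + (2 - 1*5) - 7) + (-10 - 1*23)) - 1/121) = 1/(((4 + (2 - 5) - 7) + (-10 - 23)) - 1/121) = 1/(((4 - 3 - 7) - 33) - 1/121) = 1/((-6 - 33) - 1/121) = 1/(-39 - 1/121) = 1/(-4720/121) = -121/4720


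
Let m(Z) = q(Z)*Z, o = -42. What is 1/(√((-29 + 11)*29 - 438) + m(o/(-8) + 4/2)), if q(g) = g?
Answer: 13456/953041 - 2048*I*√15/953041 ≈ 0.014119 - 0.0083227*I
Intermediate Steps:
m(Z) = Z² (m(Z) = Z*Z = Z²)
1/(√((-29 + 11)*29 - 438) + m(o/(-8) + 4/2)) = 1/(√((-29 + 11)*29 - 438) + (-42/(-8) + 4/2)²) = 1/(√(-18*29 - 438) + (-42*(-⅛) + 4*(½))²) = 1/(√(-522 - 438) + (21/4 + 2)²) = 1/(√(-960) + (29/4)²) = 1/(8*I*√15 + 841/16) = 1/(841/16 + 8*I*√15)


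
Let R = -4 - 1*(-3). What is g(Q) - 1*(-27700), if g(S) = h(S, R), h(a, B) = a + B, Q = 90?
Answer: 27789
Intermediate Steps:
R = -1 (R = -4 + 3 = -1)
h(a, B) = B + a
g(S) = -1 + S
g(Q) - 1*(-27700) = (-1 + 90) - 1*(-27700) = 89 + 27700 = 27789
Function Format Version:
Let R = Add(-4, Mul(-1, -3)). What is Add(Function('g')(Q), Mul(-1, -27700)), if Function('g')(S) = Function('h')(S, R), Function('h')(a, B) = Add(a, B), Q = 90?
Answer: 27789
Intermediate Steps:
R = -1 (R = Add(-4, 3) = -1)
Function('h')(a, B) = Add(B, a)
Function('g')(S) = Add(-1, S)
Add(Function('g')(Q), Mul(-1, -27700)) = Add(Add(-1, 90), Mul(-1, -27700)) = Add(89, 27700) = 27789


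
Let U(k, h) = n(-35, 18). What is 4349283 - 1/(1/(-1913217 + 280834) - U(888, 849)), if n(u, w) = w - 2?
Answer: 113595136083890/26118129 ≈ 4.3493e+6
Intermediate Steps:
n(u, w) = -2 + w
U(k, h) = 16 (U(k, h) = -2 + 18 = 16)
4349283 - 1/(1/(-1913217 + 280834) - U(888, 849)) = 4349283 - 1/(1/(-1913217 + 280834) - 1*16) = 4349283 - 1/(1/(-1632383) - 16) = 4349283 - 1/(-1/1632383 - 16) = 4349283 - 1/(-26118129/1632383) = 4349283 - 1*(-1632383/26118129) = 4349283 + 1632383/26118129 = 113595136083890/26118129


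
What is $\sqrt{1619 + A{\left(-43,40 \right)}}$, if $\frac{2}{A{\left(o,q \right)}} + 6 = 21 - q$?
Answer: $\frac{3 \sqrt{4497}}{5} \approx 40.236$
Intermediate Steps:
$A{\left(o,q \right)} = \frac{2}{15 - q}$ ($A{\left(o,q \right)} = \frac{2}{-6 - \left(-21 + q\right)} = \frac{2}{15 - q}$)
$\sqrt{1619 + A{\left(-43,40 \right)}} = \sqrt{1619 - \frac{2}{-15 + 40}} = \sqrt{1619 - \frac{2}{25}} = \sqrt{\frac{40473}{25}} = \frac{3 \sqrt{4497}}{5}$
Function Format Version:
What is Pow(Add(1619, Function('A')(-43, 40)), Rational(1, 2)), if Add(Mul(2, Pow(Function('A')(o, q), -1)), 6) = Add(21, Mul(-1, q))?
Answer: Mul(Rational(3, 5), Pow(4497, Rational(1, 2))) ≈ 40.236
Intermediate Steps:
Function('A')(o, q) = Mul(2, Pow(Add(15, Mul(-1, q)), -1)) (Function('A')(o, q) = Mul(2, Pow(Add(-6, Add(21, Mul(-1, q))), -1)) = Mul(2, Pow(Add(15, Mul(-1, q)), -1)))
Pow(Add(1619, Function('A')(-43, 40)), Rational(1, 2)) = Pow(Add(1619, Mul(-2, Pow(Add(-15, 40), -1))), Rational(1, 2)) = Pow(Add(1619, Mul(-2, Pow(25, -1))), Rational(1, 2)) = Pow(Add(1619, Mul(-2, Rational(1, 25))), Rational(1, 2)) = Pow(Add(1619, Rational(-2, 25)), Rational(1, 2)) = Pow(Rational(40473, 25), Rational(1, 2)) = Mul(Rational(3, 5), Pow(4497, Rational(1, 2)))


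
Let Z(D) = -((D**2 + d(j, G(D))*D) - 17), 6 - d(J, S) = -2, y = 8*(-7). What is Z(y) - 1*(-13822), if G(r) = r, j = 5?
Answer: 11151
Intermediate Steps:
y = -56
d(J, S) = 8 (d(J, S) = 6 - 1*(-2) = 6 + 2 = 8)
Z(D) = 17 - D**2 - 8*D (Z(D) = -((D**2 + 8*D) - 17) = -(-17 + D**2 + 8*D) = 17 - D**2 - 8*D)
Z(y) - 1*(-13822) = (17 - 1*(-56)**2 - 8*(-56)) - 1*(-13822) = (17 - 1*3136 + 448) + 13822 = (17 - 3136 + 448) + 13822 = -2671 + 13822 = 11151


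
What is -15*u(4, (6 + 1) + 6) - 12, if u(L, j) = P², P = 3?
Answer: -147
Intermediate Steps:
u(L, j) = 9 (u(L, j) = 3² = 9)
-15*u(4, (6 + 1) + 6) - 12 = -15*9 - 12 = -135 - 12 = -147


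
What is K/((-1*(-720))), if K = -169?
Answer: -169/720 ≈ -0.23472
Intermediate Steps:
K/((-1*(-720))) = -169/((-1*(-720))) = -169/720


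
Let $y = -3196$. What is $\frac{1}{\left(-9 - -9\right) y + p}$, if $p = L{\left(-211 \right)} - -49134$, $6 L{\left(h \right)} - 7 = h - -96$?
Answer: $\frac{1}{49116} \approx 2.036 \cdot 10^{-5}$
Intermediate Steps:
$L{\left(h \right)} = \frac{103}{6} + \frac{h}{6}$ ($L{\left(h \right)} = \frac{7}{6} + \frac{h - -96}{6} = \frac{7}{6} + \frac{h + 96}{6} = \frac{7}{6} + \frac{96 + h}{6} = \frac{7}{6} + \left(16 + \frac{h}{6}\right) = \frac{103}{6} + \frac{h}{6}$)
$p = 49116$ ($p = \left(\frac{103}{6} + \frac{1}{6} \left(-211\right)\right) - -49134 = \left(\frac{103}{6} - \frac{211}{6}\right) + 49134 = -18 + 49134 = 49116$)
$\frac{1}{\left(-9 - -9\right) y + p} = \frac{1}{\left(-9 - -9\right) \left(-3196\right) + 49116} = \frac{1}{\left(-9 + 9\right) \left(-3196\right) + 49116} = \frac{1}{0 \left(-3196\right) + 49116} = \frac{1}{0 + 49116} = \frac{1}{49116}$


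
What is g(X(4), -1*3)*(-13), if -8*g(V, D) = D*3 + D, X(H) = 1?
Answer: -39/2 ≈ -19.500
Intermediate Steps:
g(V, D) = -D/2 (g(V, D) = -(D*3 + D)/8 = -(3*D + D)/8 = -D/2)
g(X(4), -1*3)*(-13) = -(-1)*3/2*(-13) = -½*(-3)*(-13) = (3/2)*(-13) = -39/2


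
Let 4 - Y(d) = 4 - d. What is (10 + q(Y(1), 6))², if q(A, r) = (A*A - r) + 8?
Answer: 169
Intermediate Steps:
Y(d) = d (Y(d) = 4 - (4 - d) = 4 + (-4 + d) = d)
q(A, r) = 8 + A² - r (q(A, r) = (A² - r) + 8 = 8 + A² - r)
(10 + q(Y(1), 6))² = (10 + (8 + 1² - 1*6))² = (10 + (8 + 1 - 6))² = (10 + 3)² = 13² = 169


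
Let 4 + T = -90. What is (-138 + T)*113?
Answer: -26216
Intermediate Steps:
T = -94 (T = -4 - 90 = -94)
(-138 + T)*113 = (-138 - 94)*113 = -232*113 = -26216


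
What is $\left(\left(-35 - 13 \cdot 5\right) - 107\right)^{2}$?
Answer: $42849$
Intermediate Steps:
$\left(\left(-35 - 13 \cdot 5\right) - 107\right)^{2} = \left(\left(-35 - 65\right) - 107\right)^{2} = \left(-100 - 107\right)^{2} = \left(-207\right)^{2} = 42849$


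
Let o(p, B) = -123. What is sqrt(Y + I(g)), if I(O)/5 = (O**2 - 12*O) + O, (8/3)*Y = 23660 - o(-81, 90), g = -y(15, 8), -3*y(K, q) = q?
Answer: sqrt(1268282)/12 ≈ 93.848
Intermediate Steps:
y(K, q) = -q/3
g = 8/3 (g = -(-1)*8/3 = -1*(-8/3) = 8/3 ≈ 2.6667)
Y = 71349/8 (Y = 3*(23660 - 1*(-123))/8 = 3*(23660 + 123)/8 = (3/8)*23783 = 71349/8 ≈ 8918.6)
I(O) = -55*O + 5*O**2 (I(O) = 5*((O**2 - 12*O) + O) = 5*(O**2 - 11*O) = -55*O + 5*O**2)
sqrt(Y + I(g)) = sqrt(71349/8 + 5*(8/3)*(-11 + 8/3)) = sqrt(71349/8 + 5*(8/3)*(-25/3)) = sqrt(71349/8 - 1000/9) = sqrt(634141/72) = sqrt(1268282)/12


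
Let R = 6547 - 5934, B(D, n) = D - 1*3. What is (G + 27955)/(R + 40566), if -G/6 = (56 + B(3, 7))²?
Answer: 9139/41179 ≈ 0.22193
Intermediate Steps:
B(D, n) = -3 + D (B(D, n) = D - 3 = -3 + D)
G = -18816 (G = -6*(56 + (-3 + 3))² = -6*(56 + 0)² = -6*56² = -6*3136 = -18816)
R = 613
(G + 27955)/(R + 40566) = (-18816 + 27955)/(613 + 40566) = 9139/41179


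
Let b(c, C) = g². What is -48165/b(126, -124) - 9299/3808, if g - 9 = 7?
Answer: -341531/1792 ≈ -190.59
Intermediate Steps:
g = 16 (g = 9 + 7 = 16)
b(c, C) = 256 (b(c, C) = 16² = 256)
-48165/b(126, -124) - 9299/3808 = -48165/256 - 9299/3808 = -48165*1/256 - 9299*1/3808 = -48165/256 - 547/224 = -341531/1792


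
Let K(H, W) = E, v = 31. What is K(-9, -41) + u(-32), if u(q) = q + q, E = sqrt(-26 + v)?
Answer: -64 + sqrt(5) ≈ -61.764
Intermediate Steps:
E = sqrt(5) (E = sqrt(-26 + 31) = sqrt(5) ≈ 2.2361)
K(H, W) = sqrt(5)
u(q) = 2*q
K(-9, -41) + u(-32) = sqrt(5) + 2*(-32) = sqrt(5) - 64 = -64 + sqrt(5)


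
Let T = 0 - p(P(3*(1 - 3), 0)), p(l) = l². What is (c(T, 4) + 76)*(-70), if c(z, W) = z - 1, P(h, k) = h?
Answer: -2730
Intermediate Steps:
T = -36 (T = 0 - (3*(1 - 3))² = 0 - (3*(-2))² = 0 - 1*(-6)² = 0 - 1*36 = 0 - 36 = -36)
c(z, W) = -1 + z
(c(T, 4) + 76)*(-70) = ((-1 - 36) + 76)*(-70) = (-37 + 76)*(-70) = 39*(-70) = -2730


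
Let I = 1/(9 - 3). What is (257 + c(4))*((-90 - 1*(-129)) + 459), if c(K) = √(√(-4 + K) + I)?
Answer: 127986 + 83*√6 ≈ 1.2819e+5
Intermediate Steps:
I = ⅙ (I = 1/6 = ⅙ ≈ 0.16667)
c(K) = √(⅙ + √(-4 + K)) (c(K) = √(√(-4 + K) + ⅙) = √(⅙ + √(-4 + K)))
(257 + c(4))*((-90 - 1*(-129)) + 459) = (257 + √(6 + 36*√(-4 + 4))/6)*((-90 - 1*(-129)) + 459) = (257 + √(6 + 36*√0)/6)*((-90 + 129) + 459) = (257 + √(6 + 36*0)/6)*(39 + 459) = (257 + √(6 + 0)/6)*498 = (257 + √6/6)*498 = 127986 + 83*√6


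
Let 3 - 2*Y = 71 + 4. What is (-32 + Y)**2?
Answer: 4624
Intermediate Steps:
Y = -36 (Y = 3/2 - (71 + 4)/2 = 3/2 - 1/2*75 = 3/2 - 75/2 = -36)
(-32 + Y)**2 = (-32 - 36)**2 = (-68)**2 = 4624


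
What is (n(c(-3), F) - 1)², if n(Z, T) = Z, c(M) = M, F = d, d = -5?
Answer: 16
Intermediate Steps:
F = -5
(n(c(-3), F) - 1)² = (-3 - 1)² = (-4)² = 16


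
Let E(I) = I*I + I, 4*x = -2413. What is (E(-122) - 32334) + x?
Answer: -72701/4 ≈ -18175.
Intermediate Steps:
x = -2413/4 (x = (¼)*(-2413) = -2413/4 ≈ -603.25)
E(I) = I + I² (E(I) = I² + I = I + I²)
(E(-122) - 32334) + x = (-122*(1 - 122) - 32334) - 2413/4 = (-122*(-121) - 32334) - 2413/4 = (14762 - 32334) - 2413/4 = -17572 - 2413/4 = -72701/4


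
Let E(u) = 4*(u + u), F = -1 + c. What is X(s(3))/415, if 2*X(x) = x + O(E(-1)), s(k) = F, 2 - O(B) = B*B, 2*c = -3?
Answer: -129/1660 ≈ -0.077711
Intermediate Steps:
c = -3/2 (c = (1/2)*(-3) = -3/2 ≈ -1.5000)
F = -5/2 (F = -1 - 3/2 = -5/2 ≈ -2.5000)
E(u) = 8*u (E(u) = 4*(2*u) = 8*u)
O(B) = 2 - B**2 (O(B) = 2 - B*B = 2 - B**2)
s(k) = -5/2
X(x) = -31 + x/2 (X(x) = (x + (2 - (8*(-1))**2))/2 = (x + (2 - 1*(-8)**2))/2 = (x + (2 - 1*64))/2 = (x + (2 - 64))/2 = (x - 62)/2 = (-62 + x)/2 = -31 + x/2)
X(s(3))/415 = (-31 + (1/2)*(-5/2))/415 = (-31 - 5/4)*(1/415) = -129/4*1/415 = -129/1660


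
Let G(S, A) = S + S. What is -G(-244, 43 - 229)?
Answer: 488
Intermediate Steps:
G(S, A) = 2*S
-G(-244, 43 - 229) = -2*(-244) = -1*(-488) = 488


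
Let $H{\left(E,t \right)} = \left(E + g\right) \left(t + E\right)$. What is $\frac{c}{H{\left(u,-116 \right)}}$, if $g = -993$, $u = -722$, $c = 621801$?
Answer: $\frac{621801}{1437170} \approx 0.43266$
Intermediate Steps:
$H{\left(E,t \right)} = \left(-993 + E\right) \left(E + t\right)$ ($H{\left(E,t \right)} = \left(E - 993\right) \left(t + E\right) = \left(-993 + E\right) \left(E + t\right)$)
$\frac{c}{H{\left(u,-116 \right)}} = \frac{621801}{\left(-722\right)^{2} - -716946 - -115188 - -83752} = \frac{621801}{521284 + 716946 + 115188 + 83752} = \frac{621801}{1437170}$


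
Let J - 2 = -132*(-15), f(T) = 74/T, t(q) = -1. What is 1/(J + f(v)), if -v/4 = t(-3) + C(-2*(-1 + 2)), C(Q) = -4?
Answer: 10/19857 ≈ 0.00050360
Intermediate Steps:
v = 20 (v = -4*(-1 - 4) = -4*(-5) = 20)
J = 1982 (J = 2 - 132*(-15) = 2 + 1980 = 1982)
1/(J + f(v)) = 1/(1982 + 74/20) = 1/(1982 + 74*(1/20)) = 1/(1982 + 37/10) = 1/(19857/10) = 10/19857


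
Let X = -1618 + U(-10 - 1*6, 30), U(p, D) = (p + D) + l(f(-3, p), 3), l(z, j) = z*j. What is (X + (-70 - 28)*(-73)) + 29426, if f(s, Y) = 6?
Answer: 34994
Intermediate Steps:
l(z, j) = j*z
U(p, D) = 18 + D + p (U(p, D) = (p + D) + 3*6 = (D + p) + 18 = 18 + D + p)
X = -1586 (X = -1618 + (18 + 30 + (-10 - 1*6)) = -1618 + (18 + 30 + (-10 - 6)) = -1618 + (18 + 30 - 16) = -1618 + 32 = -1586)
(X + (-70 - 28)*(-73)) + 29426 = (-1586 + (-70 - 28)*(-73)) + 29426 = (-1586 - 98*(-73)) + 29426 = (-1586 + 7154) + 29426 = 5568 + 29426 = 34994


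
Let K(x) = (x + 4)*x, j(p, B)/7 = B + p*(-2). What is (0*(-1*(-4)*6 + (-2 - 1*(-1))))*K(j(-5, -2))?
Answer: 0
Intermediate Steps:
j(p, B) = -14*p + 7*B (j(p, B) = 7*(B + p*(-2)) = 7*(B - 2*p) = -14*p + 7*B)
K(x) = x*(4 + x) (K(x) = (4 + x)*x = x*(4 + x))
(0*(-1*(-4)*6 + (-2 - 1*(-1))))*K(j(-5, -2)) = (0*(-1*(-4)*6 + (-2 - 1*(-1))))*((-14*(-5) + 7*(-2))*(4 + (-14*(-5) + 7*(-2)))) = (0*(4*6 + (-2 + 1)))*((70 - 14)*(4 + (70 - 14))) = (0*(24 - 1))*(56*(4 + 56)) = (0*23)*(56*60) = 0*3360 = 0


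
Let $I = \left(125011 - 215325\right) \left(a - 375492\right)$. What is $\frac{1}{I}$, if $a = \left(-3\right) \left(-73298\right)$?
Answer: $\frac{1}{14052677772} \approx 7.1161 \cdot 10^{-11}$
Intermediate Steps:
$a = 219894$
$I = 14052677772$ ($I = \left(125011 - 215325\right) \left(219894 - 375492\right) = \left(-90314\right) \left(-155598\right) = 14052677772$)
$\frac{1}{I} = \frac{1}{14052677772}$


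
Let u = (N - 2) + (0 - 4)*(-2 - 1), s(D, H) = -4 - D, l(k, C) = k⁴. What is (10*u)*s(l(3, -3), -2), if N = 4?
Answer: -11900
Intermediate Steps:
u = 14 (u = (4 - 2) + (0 - 4)*(-2 - 1) = 2 - 4*(-3) = 2 + 12 = 14)
(10*u)*s(l(3, -3), -2) = (10*14)*(-4 - 1*3⁴) = 140*(-4 - 1*81) = 140*(-4 - 81) = 140*(-85) = -11900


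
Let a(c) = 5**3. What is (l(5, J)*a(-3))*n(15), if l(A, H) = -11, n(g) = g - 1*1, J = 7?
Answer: -19250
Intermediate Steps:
n(g) = -1 + g (n(g) = g - 1 = -1 + g)
a(c) = 125
(l(5, J)*a(-3))*n(15) = (-11*125)*(-1 + 15) = -1375*14 = -19250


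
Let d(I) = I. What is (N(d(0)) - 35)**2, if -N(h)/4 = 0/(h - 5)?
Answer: 1225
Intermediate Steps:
N(h) = 0 (N(h) = -4*0/(h - 5) = -4*0/(-5 + h) = -4*0 = 0)
(N(d(0)) - 35)**2 = (0 - 35)**2 = (-35)**2 = 1225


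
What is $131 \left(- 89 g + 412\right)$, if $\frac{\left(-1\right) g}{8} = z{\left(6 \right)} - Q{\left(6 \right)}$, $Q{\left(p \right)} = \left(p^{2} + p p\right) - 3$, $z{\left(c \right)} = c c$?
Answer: $-3024004$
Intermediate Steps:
$z{\left(c \right)} = c^{2}$
$Q{\left(p \right)} = -3 + 2 p^{2}$ ($Q{\left(p \right)} = \left(p^{2} + p^{2}\right) - 3 = 2 p^{2} - 3 = -3 + 2 p^{2}$)
$g = 264$ ($g = - 8 \left(6^{2} - \left(-3 + 2 \cdot 6^{2}\right)\right) = - 8 \left(36 - \left(-3 + 2 \cdot 36\right)\right) = - 8 \left(36 - \left(-3 + 72\right)\right) = - 8 \left(36 - 69\right) = \left(-8\right) \left(-33\right) = 264$)
$131 \left(- 89 g + 412\right) = 131 \left(\left(-89\right) 264 + 412\right) = 131 \left(-23496 + 412\right) = 131 \left(-23084\right) = -3024004$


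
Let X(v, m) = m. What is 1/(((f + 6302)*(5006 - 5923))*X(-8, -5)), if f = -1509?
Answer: 1/21975905 ≈ 4.5504e-8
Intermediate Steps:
1/(((f + 6302)*(5006 - 5923))*X(-8, -5)) = 1/(((-1509 + 6302)*(5006 - 5923))*(-5)) = 1/((4793*(-917))*(-5)) = 1/(-4395181*(-5)) = 1/21975905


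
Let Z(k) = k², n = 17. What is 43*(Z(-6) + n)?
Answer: 2279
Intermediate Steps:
43*(Z(-6) + n) = 43*((-6)² + 17) = 43*(36 + 17) = 43*53 = 2279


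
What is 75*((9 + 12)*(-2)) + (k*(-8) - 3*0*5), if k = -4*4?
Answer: -3022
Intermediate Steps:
k = -16
75*((9 + 12)*(-2)) + (k*(-8) - 3*0*5) = 75*((9 + 12)*(-2)) + (-16*(-8) - 3*0*5) = 75*(21*(-2)) + (128 + 0*5) = 75*(-42) + (128 + 0) = -3150 + 128 = -3022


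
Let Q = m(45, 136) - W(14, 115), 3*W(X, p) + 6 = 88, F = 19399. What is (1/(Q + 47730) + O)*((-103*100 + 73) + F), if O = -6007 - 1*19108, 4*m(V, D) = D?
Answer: -16494554008142/71605 ≈ -2.3035e+8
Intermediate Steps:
m(V, D) = D/4
W(X, p) = 82/3 (W(X, p) = -2 + (⅓)*88 = -2 + 88/3 = 82/3)
Q = 20/3 (Q = (¼)*136 - 1*82/3 = 34 - 82/3 = 20/3 ≈ 6.6667)
O = -25115 (O = -6007 - 19108 = -25115)
(1/(Q + 47730) + O)*((-103*100 + 73) + F) = (1/(20/3 + 47730) - 25115)*((-103*100 + 73) + 19399) = (1/(143210/3) - 25115)*((-10300 + 73) + 19399) = (3/143210 - 25115)*(-10227 + 19399) = -3596719147/143210*9172 = -16494554008142/71605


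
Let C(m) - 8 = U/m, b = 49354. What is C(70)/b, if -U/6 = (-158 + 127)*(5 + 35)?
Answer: 400/172739 ≈ 0.0023156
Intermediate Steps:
U = 7440 (U = -6*(-158 + 127)*(5 + 35) = -(-186)*40 = -6*(-1240) = 7440)
C(m) = 8 + 7440/m
C(70)/b = (8 + 7440/70)/49354 = (8 + 7440*(1/70))*(1/49354) = (8 + 744/7)*(1/49354) = (800/7)*(1/49354) = 400/172739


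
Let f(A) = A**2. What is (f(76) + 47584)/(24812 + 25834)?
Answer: 1160/1101 ≈ 1.0536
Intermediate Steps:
(f(76) + 47584)/(24812 + 25834) = (76**2 + 47584)/(24812 + 25834) = (5776 + 47584)/50646 = 53360*(1/50646) = 1160/1101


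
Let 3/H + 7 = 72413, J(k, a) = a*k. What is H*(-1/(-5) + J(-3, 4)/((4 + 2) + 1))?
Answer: -159/2534210 ≈ -6.2741e-5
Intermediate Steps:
H = 3/72406 (H = 3/(-7 + 72413) = 3/72406 ≈ 4.1433e-5)
H*(-1/(-5) + J(-3, 4)/((4 + 2) + 1)) = 3*(-1/(-5) + (4*(-3))/((4 + 2) + 1))/72406 = 3*(-1*(-1/5) - 12/(6 + 1))/72406 = 3*(1/5 - 12/7)/72406 = (3/72406)*(-53/35) = -159/2534210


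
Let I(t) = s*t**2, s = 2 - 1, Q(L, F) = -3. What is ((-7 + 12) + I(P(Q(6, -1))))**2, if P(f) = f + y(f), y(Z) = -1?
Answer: 441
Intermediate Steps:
P(f) = -1 + f (P(f) = f - 1 = -1 + f)
s = 1
I(t) = t**2 (I(t) = 1*t**2 = t**2)
((-7 + 12) + I(P(Q(6, -1))))**2 = ((-7 + 12) + (-1 - 3)**2)**2 = (5 + (-4)**2)**2 = (5 + 16)**2 = 21**2 = 441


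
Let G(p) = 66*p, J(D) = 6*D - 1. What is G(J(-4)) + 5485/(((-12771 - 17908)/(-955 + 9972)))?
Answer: -100078595/30679 ≈ -3262.1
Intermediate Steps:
J(D) = -1 + 6*D
G(J(-4)) + 5485/(((-12771 - 17908)/(-955 + 9972))) = 66*(-1 + 6*(-4)) + 5485/(((-12771 - 17908)/(-955 + 9972))) = 66*(-1 - 24) + 5485/((-30679/9017)) = 66*(-25) + 5485/((-30679*1/9017)) = -1650 + 5485/(-30679/9017) = -1650 + 5485*(-9017/30679) = -1650 - 49458245/30679 = -100078595/30679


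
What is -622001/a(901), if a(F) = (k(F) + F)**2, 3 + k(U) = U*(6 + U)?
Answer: -622001/669295791025 ≈ -9.2934e-7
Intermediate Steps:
k(U) = -3 + U*(6 + U)
a(F) = (-3 + F**2 + 7*F)**2 (a(F) = ((-3 + F**2 + 6*F) + F)**2 = (-3 + F**2 + 7*F)**2)
-622001/a(901) = -622001/(-3 + 901**2 + 7*901)**2 = -622001/(-3 + 811801 + 6307)**2 = -622001/(818105**2) = -622001/669295791025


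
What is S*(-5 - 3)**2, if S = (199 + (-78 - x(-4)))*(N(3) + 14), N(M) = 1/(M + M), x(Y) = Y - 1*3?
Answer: 348160/3 ≈ 1.1605e+5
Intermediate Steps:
x(Y) = -3 + Y (x(Y) = Y - 3 = -3 + Y)
N(M) = 1/(2*M)
S = 5440/3 (S = (199 + (-78 - (-3 - 4)))*((1/2)/3 + 14) = (199 + (-78 - 1*(-7)))*((1/2)*(1/3) + 14) = (199 + (-78 + 7))*(1/6 + 14) = (199 - 71)*(85/6) = 128*(85/6) = 5440/3 ≈ 1813.3)
S*(-5 - 3)**2 = 5440*(-5 - 3)**2/3 = (5440/3)*(-8)**2 = (5440/3)*64 = 348160/3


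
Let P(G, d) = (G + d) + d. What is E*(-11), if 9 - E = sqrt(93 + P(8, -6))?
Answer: -99 + 11*sqrt(89) ≈ 4.7738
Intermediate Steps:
P(G, d) = G + 2*d
E = 9 - sqrt(89) (E = 9 - sqrt(93 + (8 + 2*(-6))) = 9 - sqrt(93 + (8 - 12)) = 9 - sqrt(93 - 4) = 9 - sqrt(89) ≈ -0.43398)
E*(-11) = (9 - sqrt(89))*(-11) = -99 + 11*sqrt(89)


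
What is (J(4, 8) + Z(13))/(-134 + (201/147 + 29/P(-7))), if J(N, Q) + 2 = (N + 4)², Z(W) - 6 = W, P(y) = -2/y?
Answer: -294/113 ≈ -2.6018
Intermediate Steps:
Z(W) = 6 + W
J(N, Q) = -2 + (4 + N)² (J(N, Q) = -2 + (N + 4)² = -2 + (4 + N)²)
(J(4, 8) + Z(13))/(-134 + (201/147 + 29/P(-7))) = ((-2 + (4 + 4)²) + (6 + 13))/(-134 + (201/147 + 29/((-2/(-7))))) = ((-2 + 8²) + 19)/(-134 + (201*(1/147) + 29/((-2*(-⅐))))) = ((-2 + 64) + 19)/(-134 + (67/49 + 29/(2/7))) = (62 + 19)/(-134 + (67/49 + 29*(7/2))) = 81/(-134 + (67/49 + 203/2)) = 81/(-134 + 10081/98) = 81/(-3051/98) = 81*(-98/3051) = -294/113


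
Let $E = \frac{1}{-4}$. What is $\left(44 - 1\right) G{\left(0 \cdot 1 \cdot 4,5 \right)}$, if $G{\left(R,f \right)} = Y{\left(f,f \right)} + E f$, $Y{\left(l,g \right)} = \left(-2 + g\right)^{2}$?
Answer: $\frac{1333}{4} \approx 333.25$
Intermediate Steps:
$E = - \frac{1}{4} \approx -0.25$
$G{\left(R,f \right)} = \left(-2 + f\right)^{2} - \frac{f}{4}$
$\left(44 - 1\right) G{\left(0 \cdot 1 \cdot 4,5 \right)} = \left(44 - 1\right) \left(\left(-2 + 5\right)^{2} - \frac{5}{4}\right) = 43 \left(3^{2} - \frac{5}{4}\right) = 43 \left(9 - \frac{5}{4}\right) = 43 \cdot \frac{31}{4} = \frac{1333}{4}$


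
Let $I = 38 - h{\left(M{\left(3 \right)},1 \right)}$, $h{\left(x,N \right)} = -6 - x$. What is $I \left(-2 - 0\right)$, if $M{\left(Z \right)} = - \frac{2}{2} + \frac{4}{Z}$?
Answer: $- \frac{266}{3} \approx -88.667$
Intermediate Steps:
$M{\left(Z \right)} = -1 + \frac{4}{Z}$ ($M{\left(Z \right)} = \left(-2\right) \frac{1}{2} + \frac{4}{Z} = -1 + \frac{4}{Z}$)
$I = \frac{133}{3}$ ($I = 38 - \left(-6 - \frac{4 - 3}{3}\right) = 38 - \left(-6 - \frac{1}{3} \cdot 1\right) = 38 - \left(-6 - \frac{1}{3}\right) = 38 - - \frac{19}{3} = 38 + \frac{19}{3} = \frac{133}{3} \approx 44.333$)
$I \left(-2 - 0\right) = \frac{133 \left(-2 - 0\right)}{3} = \frac{133 \left(-2 + 0\right)}{3} = \frac{133}{3} \left(-2\right) = - \frac{266}{3}$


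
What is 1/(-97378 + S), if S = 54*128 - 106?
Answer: -1/90572 ≈ -1.1041e-5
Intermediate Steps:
S = 6806 (S = 6912 - 106 = 6806)
1/(-97378 + S) = 1/(-97378 + 6806) = 1/(-90572) = -1/90572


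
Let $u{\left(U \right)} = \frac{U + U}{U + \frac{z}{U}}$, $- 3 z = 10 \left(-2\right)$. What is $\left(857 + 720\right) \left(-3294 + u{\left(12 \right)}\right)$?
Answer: $- \frac{586653462}{113} \approx -5.1916 \cdot 10^{6}$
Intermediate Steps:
$z = \frac{20}{3}$ ($z = - \frac{10 \left(-2\right)}{3} = \left(- \frac{1}{3}\right) \left(-20\right) = \frac{20}{3} \approx 6.6667$)
$u{\left(U \right)} = \frac{2 U}{U + \frac{20}{3 U}}$ ($u{\left(U \right)} = \frac{U + U}{U + \frac{20}{3 U}} = \frac{2 U}{U + \frac{20}{3 U}}$)
$\left(857 + 720\right) \left(-3294 + u{\left(12 \right)}\right) = \left(857 + 720\right) \left(-3294 + \frac{6 \cdot 12^{2}}{20 + 3 \cdot 12^{2}}\right) = 1577 \left(-3294 + 6 \cdot 144 \frac{1}{20 + 3 \cdot 144}\right) = 1577 \left(-3294 + 6 \cdot 144 \frac{1}{20 + 432}\right) = 1577 \left(-3294 + 6 \cdot 144 \cdot \frac{1}{452}\right) = 1577 \left(-3294 + \frac{216}{113}\right) = 1577 \left(- \frac{372006}{113}\right) = - \frac{586653462}{113}$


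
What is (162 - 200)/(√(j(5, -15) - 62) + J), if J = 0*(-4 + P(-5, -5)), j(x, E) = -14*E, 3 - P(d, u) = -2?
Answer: -19*√37/37 ≈ -3.1236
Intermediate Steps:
P(d, u) = 5 (P(d, u) = 3 - 1*(-2) = 3 + 2 = 5)
J = 0 (J = 0*(-4 + 5) = 0*1 = 0)
(162 - 200)/(√(j(5, -15) - 62) + J) = (162 - 200)/(√(-14*(-15) - 62) + 0) = -38/(√(210 - 62) + 0) = -38/(√148 + 0) = -38/(2*√37 + 0) = -38*√37/74 = -19*√37/37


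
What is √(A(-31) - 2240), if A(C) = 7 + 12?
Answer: I*√2221 ≈ 47.128*I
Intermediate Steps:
A(C) = 19
√(A(-31) - 2240) = √(19 - 2240) = √(-2221) = I*√2221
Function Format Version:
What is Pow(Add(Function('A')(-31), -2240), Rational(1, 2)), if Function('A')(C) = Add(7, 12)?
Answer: Mul(I, Pow(2221, Rational(1, 2))) ≈ Mul(47.128, I)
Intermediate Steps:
Function('A')(C) = 19
Pow(Add(Function('A')(-31), -2240), Rational(1, 2)) = Pow(Add(19, -2240), Rational(1, 2)) = Pow(-2221, Rational(1, 2)) = Mul(I, Pow(2221, Rational(1, 2)))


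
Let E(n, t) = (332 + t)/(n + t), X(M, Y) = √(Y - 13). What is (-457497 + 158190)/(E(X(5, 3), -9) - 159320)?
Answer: 4340258888289/2310766869209 - 96676161*I*√10/2310766869209 ≈ 1.8783 - 0.0001323*I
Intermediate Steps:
X(M, Y) = √(-13 + Y)
E(n, t) = (332 + t)/(n + t)
(-457497 + 158190)/(E(X(5, 3), -9) - 159320) = (-457497 + 158190)/((332 - 9)/(√(-13 + 3) - 9) - 159320) = -299307/(323/(√(-10) - 9) - 159320) = -299307/(323/(I*√10 - 9) - 159320) = -299307/(323/(-9 + I*√10) - 159320) = -299307/(-159320 + 323/(-9 + I*√10))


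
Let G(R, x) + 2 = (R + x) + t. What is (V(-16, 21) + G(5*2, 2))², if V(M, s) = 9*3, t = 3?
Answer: 1600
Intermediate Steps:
G(R, x) = 1 + R + x (G(R, x) = -2 + ((R + x) + 3) = -2 + (3 + R + x) = 1 + R + x)
V(M, s) = 27
(V(-16, 21) + G(5*2, 2))² = (27 + (1 + 5*2 + 2))² = (27 + (1 + 10 + 2))² = (27 + 13)² = 40² = 1600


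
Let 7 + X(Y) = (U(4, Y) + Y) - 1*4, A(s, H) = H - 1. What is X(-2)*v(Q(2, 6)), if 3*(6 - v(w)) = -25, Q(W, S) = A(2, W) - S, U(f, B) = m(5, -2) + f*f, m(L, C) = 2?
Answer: 215/3 ≈ 71.667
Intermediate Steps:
A(s, H) = -1 + H
U(f, B) = 2 + f² (U(f, B) = 2 + f*f = 2 + f²)
Q(W, S) = -1 + W - S (Q(W, S) = (-1 + W) - S = -1 + W - S)
v(w) = 43/3 (v(w) = 6 - ⅓*(-25) = 6 + 25/3 = 43/3)
X(Y) = 7 + Y (X(Y) = -7 + (((2 + 4²) + Y) - 1*4) = -7 + (((2 + 16) + Y) - 4) = -7 + ((18 + Y) - 4) = -7 + (14 + Y) = 7 + Y)
X(-2)*v(Q(2, 6)) = (7 - 2)*(43/3) = 5*(43/3) = 215/3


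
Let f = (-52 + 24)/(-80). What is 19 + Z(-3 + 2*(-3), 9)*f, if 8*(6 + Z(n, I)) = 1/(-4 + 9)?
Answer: 13527/800 ≈ 16.909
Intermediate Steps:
Z(n, I) = -239/40 (Z(n, I) = -6 + 1/(8*(-4 + 9)) = -6 + (1/8)/5 = -6 + (1/8)*(1/5) = -6 + 1/40 = -239/40)
f = 7/20 (f = -28*(-1/80) = 7/20 ≈ 0.35000)
19 + Z(-3 + 2*(-3), 9)*f = 19 - 239/40*7/20 = 19 - 1673/800 = 13527/800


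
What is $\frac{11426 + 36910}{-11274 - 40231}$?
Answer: $- \frac{48336}{51505} \approx -0.93847$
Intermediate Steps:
$\frac{11426 + 36910}{-11274 - 40231} = \frac{48336}{-51505} = 48336 \left(- \frac{1}{51505}\right) = - \frac{48336}{51505}$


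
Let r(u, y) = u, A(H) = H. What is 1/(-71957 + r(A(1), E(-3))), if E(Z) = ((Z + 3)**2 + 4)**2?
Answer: -1/71956 ≈ -1.3897e-5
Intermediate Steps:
E(Z) = (4 + (3 + Z)**2)**2 (E(Z) = ((3 + Z)**2 + 4)**2 = (4 + (3 + Z)**2)**2)
1/(-71957 + r(A(1), E(-3))) = 1/(-71957 + 1) = 1/(-71956) = -1/71956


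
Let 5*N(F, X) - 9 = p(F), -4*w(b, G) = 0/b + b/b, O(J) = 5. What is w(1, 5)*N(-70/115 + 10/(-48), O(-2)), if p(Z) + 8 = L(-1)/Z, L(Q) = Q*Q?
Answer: 101/9020 ≈ 0.011197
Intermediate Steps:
L(Q) = Q**2
p(Z) = -8 + 1/Z (p(Z) = -8 + (-1)**2/Z = -8 + 1/Z)
w(b, G) = -1/4 (w(b, G) = -(0/b + b/b)/4 = -(0 + 1)/4 = -1/4*1 = -1/4)
N(F, X) = 1/5 + 1/(5*F) (N(F, X) = 9/5 + (-8 + 1/F)/5 = 9/5 + (-8/5 + 1/(5*F)) = 1/5 + 1/(5*F))
w(1, 5)*N(-70/115 + 10/(-48), O(-2)) = -(1 + (-70/115 + 10/(-48)))/(20*(-70/115 + 10/(-48))) = -(1 + (-70*1/115 + 10*(-1/48)))/(20*(-70*1/115 + 10*(-1/48))) = -(1 + (-14/23 - 5/24))/(20*(-14/23 - 5/24)) = -(1 - 451/552)/(20*(-451/552)) = -(-552)*101/(20*451*552) = -1/4*(-101/2255) = 101/9020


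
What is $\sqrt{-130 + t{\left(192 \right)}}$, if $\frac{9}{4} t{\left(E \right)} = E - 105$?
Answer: $\frac{i \sqrt{822}}{3} \approx 9.5569 i$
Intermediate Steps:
$t{\left(E \right)} = - \frac{140}{3} + \frac{4 E}{9}$ ($t{\left(E \right)} = \frac{4 \left(E - 105\right)}{9} = \frac{4 \left(-105 + E\right)}{9} = - \frac{140}{3} + \frac{4 E}{9}$)
$\sqrt{-130 + t{\left(192 \right)}} = \sqrt{-130 + \left(- \frac{140}{3} + \frac{4}{9} \cdot 192\right)} = \sqrt{-130 + \left(- \frac{140}{3} + \frac{256}{3}\right)} = \sqrt{-130 + \frac{116}{3}} = \sqrt{- \frac{274}{3}} = \frac{i \sqrt{822}}{3}$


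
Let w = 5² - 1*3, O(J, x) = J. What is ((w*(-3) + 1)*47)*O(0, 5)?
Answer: 0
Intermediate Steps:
w = 22 (w = 25 - 3 = 22)
((w*(-3) + 1)*47)*O(0, 5) = ((22*(-3) + 1)*47)*0 = ((-66 + 1)*47)*0 = -65*47*0 = -3055*0 = 0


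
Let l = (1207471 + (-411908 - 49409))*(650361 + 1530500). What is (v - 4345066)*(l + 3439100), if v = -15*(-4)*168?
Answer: -7054156244341122284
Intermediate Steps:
v = 10080 (v = 60*168 = 10080)
l = 1627258158594 (l = (1207471 - 461317)*2180861 = 746154*2180861 = 1627258158594)
(v - 4345066)*(l + 3439100) = (10080 - 4345066)*(1627258158594 + 3439100) = -4334986*1627261597694 = -7054156244341122284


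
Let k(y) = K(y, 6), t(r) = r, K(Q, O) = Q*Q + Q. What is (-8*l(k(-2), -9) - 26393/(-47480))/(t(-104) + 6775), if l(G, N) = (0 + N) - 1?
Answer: 546399/45248440 ≈ 0.012076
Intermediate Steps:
K(Q, O) = Q + Q**2 (K(Q, O) = Q**2 + Q = Q + Q**2)
k(y) = y*(1 + y)
l(G, N) = -1 + N (l(G, N) = N - 1 = -1 + N)
(-8*l(k(-2), -9) - 26393/(-47480))/(t(-104) + 6775) = (-8*(-1 - 9) - 26393/(-47480))/(-104 + 6775) = (-8*(-10) - 26393*(-1/47480))/6671 = (80 + 26393/47480)*(1/6671) = (3824793/47480)*(1/6671) = 546399/45248440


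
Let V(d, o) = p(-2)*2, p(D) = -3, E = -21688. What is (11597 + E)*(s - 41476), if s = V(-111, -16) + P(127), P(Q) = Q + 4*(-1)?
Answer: 417353669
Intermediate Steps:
V(d, o) = -6 (V(d, o) = -3*2 = -6)
P(Q) = -4 + Q (P(Q) = Q - 4 = -4 + Q)
s = 117 (s = -6 + (-4 + 127) = -6 + 123 = 117)
(11597 + E)*(s - 41476) = (11597 - 21688)*(117 - 41476) = -10091*(-41359) = 417353669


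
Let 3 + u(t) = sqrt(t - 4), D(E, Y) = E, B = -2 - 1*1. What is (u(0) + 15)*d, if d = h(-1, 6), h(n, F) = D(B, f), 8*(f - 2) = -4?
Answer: -36 - 6*I ≈ -36.0 - 6.0*I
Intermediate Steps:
f = 3/2 (f = 2 + (1/8)*(-4) = 2 - 1/2 = 3/2 ≈ 1.5000)
B = -3 (B = -2 - 1 = -3)
h(n, F) = -3
u(t) = -3 + sqrt(-4 + t) (u(t) = -3 + sqrt(t - 4) = -3 + sqrt(-4 + t))
d = -3
(u(0) + 15)*d = ((-3 + sqrt(-4 + 0)) + 15)*(-3) = ((-3 + sqrt(-4)) + 15)*(-3) = ((-3 + 2*I) + 15)*(-3) = (12 + 2*I)*(-3) = -36 - 6*I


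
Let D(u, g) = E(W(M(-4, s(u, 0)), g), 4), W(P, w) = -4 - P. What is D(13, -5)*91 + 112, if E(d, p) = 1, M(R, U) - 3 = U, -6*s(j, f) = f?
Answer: 203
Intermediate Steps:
s(j, f) = -f/6
M(R, U) = 3 + U
D(u, g) = 1
D(13, -5)*91 + 112 = 1*91 + 112 = 91 + 112 = 203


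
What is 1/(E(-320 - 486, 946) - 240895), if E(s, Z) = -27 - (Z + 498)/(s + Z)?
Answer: -35/8432631 ≈ -4.1505e-6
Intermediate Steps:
E(s, Z) = -27 - (498 + Z)/(Z + s)
1/(E(-320 - 486, 946) - 240895) = 1/((-498 - 28*946 - 27*(-320 - 486))/(946 + (-320 - 486)) - 240895) = 1/((-498 - 26488 - 27*(-806))/(946 - 806) - 240895) = 1/((-498 - 26488 + 21762)/140 - 240895) = 1/((1/140)*(-5224) - 240895) = 1/(-1306/35 - 240895) = 1/(-8432631/35) = -35/8432631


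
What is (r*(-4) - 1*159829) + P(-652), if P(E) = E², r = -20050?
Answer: 345475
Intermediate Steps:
(r*(-4) - 1*159829) + P(-652) = (-20050*(-4) - 1*159829) + (-652)² = (80200 - 159829) + 425104 = -79629 + 425104 = 345475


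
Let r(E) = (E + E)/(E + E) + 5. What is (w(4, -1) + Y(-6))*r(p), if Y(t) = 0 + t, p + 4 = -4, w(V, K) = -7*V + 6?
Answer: -168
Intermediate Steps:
w(V, K) = 6 - 7*V
p = -8 (p = -4 - 4 = -8)
r(E) = 6 (r(E) = (2*E)/((2*E)) + 5 = (2*E)*(1/(2*E)) + 5 = 1 + 5 = 6)
Y(t) = t
(w(4, -1) + Y(-6))*r(p) = ((6 - 7*4) - 6)*6 = ((6 - 28) - 6)*6 = (-22 - 6)*6 = -28*6 = -168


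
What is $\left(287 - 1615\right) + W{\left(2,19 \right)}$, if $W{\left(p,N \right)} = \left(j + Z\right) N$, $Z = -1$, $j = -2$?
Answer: $-1385$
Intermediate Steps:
$W{\left(p,N \right)} = - 3 N$ ($W{\left(p,N \right)} = \left(-2 - 1\right) N = - 3 N$)
$\left(287 - 1615\right) + W{\left(2,19 \right)} = \left(287 - 1615\right) - 57 = -1328 - 57 = -1385$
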